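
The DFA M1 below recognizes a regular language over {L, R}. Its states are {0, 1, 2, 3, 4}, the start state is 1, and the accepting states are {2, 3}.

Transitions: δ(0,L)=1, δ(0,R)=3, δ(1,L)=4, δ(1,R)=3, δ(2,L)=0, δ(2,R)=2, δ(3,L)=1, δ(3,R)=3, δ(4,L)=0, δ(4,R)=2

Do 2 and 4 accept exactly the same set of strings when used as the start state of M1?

Start with accepting vs non-accepting: {2,3} | {0,1,4}.
Stable partition: {2,3} | {0,1,4} — 2 equivalence classes.
2 and 4 end up in different blocks, so they are distinguishable. For instance, the string 'ε' is accepted from only 2.

No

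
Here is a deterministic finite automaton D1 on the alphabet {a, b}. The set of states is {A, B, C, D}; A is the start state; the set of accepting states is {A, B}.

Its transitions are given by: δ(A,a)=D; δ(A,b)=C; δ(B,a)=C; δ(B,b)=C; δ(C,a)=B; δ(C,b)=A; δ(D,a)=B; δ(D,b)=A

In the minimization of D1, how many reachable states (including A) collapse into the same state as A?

2

Every state is reachable, so we keep all 4.
P0 = {A,B} | {C,D}.
Stable partition: {A,B} | {C,D} — 2 equivalence classes.
The equivalence class containing A is {A,B}, of size 2.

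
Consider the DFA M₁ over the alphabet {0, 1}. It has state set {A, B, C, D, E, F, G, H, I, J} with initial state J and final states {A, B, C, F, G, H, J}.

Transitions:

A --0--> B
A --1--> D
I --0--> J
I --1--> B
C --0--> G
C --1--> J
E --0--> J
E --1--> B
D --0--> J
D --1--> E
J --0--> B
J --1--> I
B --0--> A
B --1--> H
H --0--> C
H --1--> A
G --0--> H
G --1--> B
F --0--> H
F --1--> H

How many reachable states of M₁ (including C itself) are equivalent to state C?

1

Reachable states from the start: {A,B,C,D,E,G,H,I,J}. Unreachable: {F} — drop them.
Start with accepting vs non-accepting: {A,B,C,G,H,J} | {D,E,I}.
Refine {A,B,C,G,H,J} on symbol 1: members go to different blocks, giving {B,C,G,H} and {A,J}.
Refine {B,C,G,H} on symbol 0: members go to different blocks, giving {C,G,H} and {B}.
Refine {C,G,H} on symbol 1: members go to different blocks, giving {C,H} and {G}.
On input 0, block {C,H} splits into {C} and {H}.
Refine {D,E,I} on symbol 1: members go to different blocks, giving {E,I} and {D}.
On input 1, block {A,J} splits into {A} and {J}.
Stable partition: {C} | {E,I} | {A} | {B} | {G} | {H} | {D} | {J} — 8 equivalence classes.
The equivalence class containing C is {C}, of size 1.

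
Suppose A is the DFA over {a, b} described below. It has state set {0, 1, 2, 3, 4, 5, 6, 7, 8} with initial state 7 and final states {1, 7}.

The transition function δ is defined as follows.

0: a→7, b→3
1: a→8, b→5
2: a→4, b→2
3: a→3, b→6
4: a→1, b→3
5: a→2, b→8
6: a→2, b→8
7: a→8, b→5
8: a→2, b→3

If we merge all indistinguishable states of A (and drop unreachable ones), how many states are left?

Reachable states from the start: {1,2,3,4,5,6,7,8}. Unreachable: {0} — drop them.
P0 = {1,7} | {2,3,4,5,6,8}.
Split {2,3,4,5,6,8} by δ(·,a) → {2,3,5,6,8} and {4}.
Refine {2,3,5,6,8} on symbol a: members go to different blocks, giving {3,5,6,8} and {2}.
Refine {3,5,6,8} on symbol a: members go to different blocks, giving {5,6,8} and {3}.
Split {5,6,8} by δ(·,b) → {5,6} and {8}.
No further refinement is possible. Final partition (6 blocks): {1,7} | {5,6} | {4} | {2} | {3} | {8}.

6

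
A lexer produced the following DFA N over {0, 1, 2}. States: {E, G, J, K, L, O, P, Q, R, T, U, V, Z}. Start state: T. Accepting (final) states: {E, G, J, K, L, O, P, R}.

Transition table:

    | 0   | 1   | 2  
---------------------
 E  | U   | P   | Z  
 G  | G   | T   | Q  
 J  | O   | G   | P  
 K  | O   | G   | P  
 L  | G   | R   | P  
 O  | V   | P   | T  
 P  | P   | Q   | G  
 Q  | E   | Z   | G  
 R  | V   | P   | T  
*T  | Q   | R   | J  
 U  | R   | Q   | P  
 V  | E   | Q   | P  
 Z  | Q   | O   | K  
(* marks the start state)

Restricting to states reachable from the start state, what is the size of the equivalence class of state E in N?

3

States {L} cannot be reached from the start state, so discard them.
P0 = {E,G,J,K,O,P,R} | {Q,T,U,V,Z}.
Refine {E,G,J,K,O,P,R} on symbol 0: members go to different blocks, giving {G,J,K,P} and {E,O,R}.
Split {G,J,K,P} by δ(·,0) → {J,K} and {G,P}.
On input 0, block {Q,T,U,V,Z} splits into {Q,U,V} and {T,Z}.
Split {Q,U,V} by δ(·,1) → {U,V} and {Q}.
On input 1, block {G,P} splits into {G} and {P}.
No further refinement is possible. Final partition (7 blocks): {J,K} | {U,V} | {E,O,R} | {G} | {T,Z} | {Q} | {P}.
The equivalence class containing E is {E,O,R}, of size 3.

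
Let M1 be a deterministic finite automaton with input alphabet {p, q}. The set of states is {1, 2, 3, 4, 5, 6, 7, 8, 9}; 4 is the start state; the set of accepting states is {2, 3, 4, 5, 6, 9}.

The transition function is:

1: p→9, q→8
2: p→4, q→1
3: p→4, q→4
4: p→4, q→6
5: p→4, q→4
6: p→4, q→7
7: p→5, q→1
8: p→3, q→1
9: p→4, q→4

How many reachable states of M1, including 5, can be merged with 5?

States {2} cannot be reached from the start state, so discard them.
Initial partition by acceptance: {3,4,5,6,9} | {1,7,8}.
On input q, block {3,4,5,6,9} splits into {3,4,5,9} and {6}.
Refine {3,4,5,9} on symbol q: members go to different blocks, giving {3,5,9} and {4}.
Stable partition: {3,5,9} | {1,7,8} | {6} | {4} — 4 equivalence classes.
The equivalence class containing 5 is {3,5,9}, of size 3.

3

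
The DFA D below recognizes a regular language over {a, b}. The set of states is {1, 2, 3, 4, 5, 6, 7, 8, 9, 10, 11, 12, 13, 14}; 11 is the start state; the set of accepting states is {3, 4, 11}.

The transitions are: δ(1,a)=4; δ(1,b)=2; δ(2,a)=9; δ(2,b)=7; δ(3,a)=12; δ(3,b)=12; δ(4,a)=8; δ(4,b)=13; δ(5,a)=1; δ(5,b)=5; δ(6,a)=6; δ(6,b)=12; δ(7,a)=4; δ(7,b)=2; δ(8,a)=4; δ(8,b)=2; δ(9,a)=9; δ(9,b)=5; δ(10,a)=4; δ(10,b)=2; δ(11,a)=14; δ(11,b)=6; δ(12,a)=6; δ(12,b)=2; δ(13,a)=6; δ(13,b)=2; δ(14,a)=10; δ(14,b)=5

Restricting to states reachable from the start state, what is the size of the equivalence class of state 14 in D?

States {3} cannot be reached from the start state, so discard them.
Initial partition by acceptance: {4,11} | {1,2,5,6,7,8,9,10,12,13,14}.
Split {1,2,5,6,7,8,9,10,12,13,14} by δ(·,a) → {2,5,6,9,12,13,14} and {1,7,8,10}.
Refine {4,11} on symbol a: members go to different blocks, giving {4} and {11}.
Split {2,5,6,9,12,13,14} by δ(·,a) → {2,6,9,12,13} and {5,14}.
On input b, block {2,6,9,12,13} splits into {6,12,13} and {2} and {9}.
Refine {6,12,13} on symbol b: members go to different blocks, giving {12,13} and {6}.
The partition is now stable with 8 blocks: {4} | {12,13} | {1,7,8,10} | {11} | {5,14} | {2} | {9} | {6}.
The equivalence class containing 14 is {5,14}, of size 2.

2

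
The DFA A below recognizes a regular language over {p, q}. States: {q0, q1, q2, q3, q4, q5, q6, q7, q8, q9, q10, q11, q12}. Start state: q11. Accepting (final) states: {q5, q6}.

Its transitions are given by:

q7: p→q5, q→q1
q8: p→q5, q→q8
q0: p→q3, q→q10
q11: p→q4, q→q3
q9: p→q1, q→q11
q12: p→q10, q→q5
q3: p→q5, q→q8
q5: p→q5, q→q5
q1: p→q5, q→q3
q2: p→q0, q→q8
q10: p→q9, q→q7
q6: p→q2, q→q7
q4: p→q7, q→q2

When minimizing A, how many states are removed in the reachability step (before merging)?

2

BFS from q11 reaches {q0, q1, q2, q3, q4, q5, q7, q8, q9, q10, q11}; the 2 state(s) q6, q12 are never visited.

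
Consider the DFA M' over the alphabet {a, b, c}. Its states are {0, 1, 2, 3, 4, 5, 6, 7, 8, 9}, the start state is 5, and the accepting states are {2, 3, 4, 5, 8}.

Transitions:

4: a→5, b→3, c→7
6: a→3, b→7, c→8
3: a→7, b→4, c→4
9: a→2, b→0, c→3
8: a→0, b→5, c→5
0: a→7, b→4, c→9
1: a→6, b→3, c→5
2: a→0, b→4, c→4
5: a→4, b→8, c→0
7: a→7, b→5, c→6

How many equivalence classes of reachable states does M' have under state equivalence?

4

States {1} cannot be reached from the start state, so discard them.
P0 = {2,3,4,5,8} | {0,6,7,9}.
Split {2,3,4,5,8} by δ(·,a) → {2,3,8} and {4,5}.
On input a, block {0,6,7,9} splits into {0,7} and {6,9}.
No further refinement is possible. Final partition (4 blocks): {2,3,8} | {0,7} | {4,5} | {6,9}.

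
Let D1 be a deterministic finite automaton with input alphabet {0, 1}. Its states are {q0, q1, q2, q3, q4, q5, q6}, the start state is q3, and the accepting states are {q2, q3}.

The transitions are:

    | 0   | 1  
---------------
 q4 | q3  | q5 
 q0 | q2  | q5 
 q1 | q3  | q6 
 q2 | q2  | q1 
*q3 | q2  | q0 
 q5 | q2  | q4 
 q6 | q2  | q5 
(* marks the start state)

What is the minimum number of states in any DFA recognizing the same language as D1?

All states are reachable from the start state.
Initial partition by acceptance: {q2,q3} | {q0,q1,q4,q5,q6}.
Stable partition: {q2,q3} | {q0,q1,q4,q5,q6} — 2 equivalence classes.

2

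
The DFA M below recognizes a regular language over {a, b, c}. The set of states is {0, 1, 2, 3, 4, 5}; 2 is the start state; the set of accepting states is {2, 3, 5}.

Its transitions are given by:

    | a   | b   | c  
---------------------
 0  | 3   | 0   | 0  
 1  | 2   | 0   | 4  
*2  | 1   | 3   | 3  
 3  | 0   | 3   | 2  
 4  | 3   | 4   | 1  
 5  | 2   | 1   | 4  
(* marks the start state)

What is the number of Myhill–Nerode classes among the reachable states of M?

Reachable states from the start: {0,1,2,3,4}. Unreachable: {5} — drop them.
Start with accepting vs non-accepting: {2,3} | {0,1,4}.
Stable partition: {2,3} | {0,1,4} — 2 equivalence classes.

2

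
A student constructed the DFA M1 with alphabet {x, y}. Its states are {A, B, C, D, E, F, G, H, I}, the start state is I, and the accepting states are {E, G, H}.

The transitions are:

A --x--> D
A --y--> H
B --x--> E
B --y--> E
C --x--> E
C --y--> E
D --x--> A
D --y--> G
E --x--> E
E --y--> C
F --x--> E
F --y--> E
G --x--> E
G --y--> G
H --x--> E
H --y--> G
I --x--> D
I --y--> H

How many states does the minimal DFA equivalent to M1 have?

4

Reachable states from the start: {A,C,D,E,G,H,I}. Unreachable: {B,F} — drop them.
Start with accepting vs non-accepting: {E,G,H} | {A,C,D,I}.
Split {E,G,H} by δ(·,y) → {G,H} and {E}.
Refine {A,C,D,I} on symbol x: members go to different blocks, giving {A,D,I} and {C}.
The partition is now stable with 4 blocks: {G,H} | {A,D,I} | {E} | {C}.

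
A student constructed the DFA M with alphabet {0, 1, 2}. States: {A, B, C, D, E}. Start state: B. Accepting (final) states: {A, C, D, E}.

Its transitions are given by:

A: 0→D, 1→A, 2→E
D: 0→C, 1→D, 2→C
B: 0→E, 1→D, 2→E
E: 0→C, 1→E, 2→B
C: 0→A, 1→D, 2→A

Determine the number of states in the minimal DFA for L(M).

5

All states are reachable from the start state.
P0 = {A,C,D,E} | {B}.
Refine {A,C,D,E} on symbol 2: members go to different blocks, giving {A,C,D} and {E}.
On input 2, block {A,C,D} splits into {C,D} and {A}.
Split {C,D} by δ(·,0) → {C} and {D}.
No further refinement is possible. Final partition (5 blocks): {C} | {B} | {E} | {A} | {D}.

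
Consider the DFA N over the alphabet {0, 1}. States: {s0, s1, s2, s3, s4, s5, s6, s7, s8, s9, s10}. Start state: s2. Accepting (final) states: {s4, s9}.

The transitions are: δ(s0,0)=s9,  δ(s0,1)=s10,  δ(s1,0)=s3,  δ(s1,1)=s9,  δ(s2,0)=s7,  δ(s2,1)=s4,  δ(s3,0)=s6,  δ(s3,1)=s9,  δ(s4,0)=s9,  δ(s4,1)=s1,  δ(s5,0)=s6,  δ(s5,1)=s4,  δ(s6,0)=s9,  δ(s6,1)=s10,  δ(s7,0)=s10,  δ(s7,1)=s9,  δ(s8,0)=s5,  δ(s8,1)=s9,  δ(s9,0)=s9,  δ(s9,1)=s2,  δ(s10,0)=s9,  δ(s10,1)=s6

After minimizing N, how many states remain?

First remove the unreachable states {s0,s5,s8}; 8 states remain.
Initial partition by acceptance: {s4,s9} | {s1,s2,s3,s6,s7,s10}.
Split {s1,s2,s3,s6,s7,s10} by δ(·,0) → {s1,s2,s3,s7} and {s6,s10}.
On input 0, block {s1,s2,s3,s7} splits into {s1,s2} and {s3,s7}.
The partition is now stable with 4 blocks: {s4,s9} | {s1,s2} | {s6,s10} | {s3,s7}.

4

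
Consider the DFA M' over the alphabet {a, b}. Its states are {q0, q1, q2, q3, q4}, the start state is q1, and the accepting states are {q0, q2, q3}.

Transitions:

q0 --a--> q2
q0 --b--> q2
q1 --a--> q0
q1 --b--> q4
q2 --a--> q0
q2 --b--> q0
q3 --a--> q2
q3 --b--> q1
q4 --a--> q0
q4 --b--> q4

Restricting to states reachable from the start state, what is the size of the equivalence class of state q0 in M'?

First remove the unreachable states {q3}; 4 states remain.
Initial partition by acceptance: {q0,q2} | {q1,q4}.
Stable partition: {q0,q2} | {q1,q4} — 2 equivalence classes.
State q0 belongs to the block {q0,q2}, which has 2 states.

2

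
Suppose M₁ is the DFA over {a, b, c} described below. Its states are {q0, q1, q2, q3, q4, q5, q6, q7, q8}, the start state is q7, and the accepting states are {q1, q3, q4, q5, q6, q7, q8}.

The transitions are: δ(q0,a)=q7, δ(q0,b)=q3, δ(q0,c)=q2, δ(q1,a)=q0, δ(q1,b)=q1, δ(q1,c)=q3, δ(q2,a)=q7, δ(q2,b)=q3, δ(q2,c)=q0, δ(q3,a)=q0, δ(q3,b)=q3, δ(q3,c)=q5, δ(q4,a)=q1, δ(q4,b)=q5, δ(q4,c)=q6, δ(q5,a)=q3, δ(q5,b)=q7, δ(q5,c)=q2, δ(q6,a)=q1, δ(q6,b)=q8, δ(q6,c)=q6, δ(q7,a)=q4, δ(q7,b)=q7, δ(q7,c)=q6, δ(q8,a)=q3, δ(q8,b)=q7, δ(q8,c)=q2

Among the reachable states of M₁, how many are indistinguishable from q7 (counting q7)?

Initial partition by acceptance: {q1,q3,q4,q5,q6,q7,q8} | {q0,q2}.
Split {q1,q3,q4,q5,q6,q7,q8} by δ(·,a) → {q4,q5,q6,q7,q8} and {q1,q3}.
Refine {q4,q5,q6,q7,q8} on symbol a: members go to different blocks, giving {q4,q5,q6,q8} and {q7}.
Split {q4,q5,q6,q8} by δ(·,b) → {q4,q6} and {q5,q8}.
Split {q1,q3} by δ(·,c) → {q1} and {q3}.
The partition is now stable with 6 blocks: {q4,q6} | {q0,q2} | {q1} | {q7} | {q5,q8} | {q3}.
The equivalence class containing q7 is {q7}, of size 1.

1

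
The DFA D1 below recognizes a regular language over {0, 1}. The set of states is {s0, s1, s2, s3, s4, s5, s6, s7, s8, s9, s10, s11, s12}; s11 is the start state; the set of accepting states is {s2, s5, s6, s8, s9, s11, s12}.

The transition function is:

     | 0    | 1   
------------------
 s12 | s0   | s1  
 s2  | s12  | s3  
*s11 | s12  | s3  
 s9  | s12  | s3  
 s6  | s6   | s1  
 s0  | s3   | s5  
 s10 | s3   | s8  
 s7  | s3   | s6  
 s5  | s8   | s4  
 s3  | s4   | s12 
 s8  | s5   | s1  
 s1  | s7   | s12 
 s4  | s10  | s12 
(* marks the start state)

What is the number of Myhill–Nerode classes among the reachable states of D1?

First remove the unreachable states {s2,s9}; 11 states remain.
Initial partition by acceptance: {s5,s6,s8,s11,s12} | {s0,s1,s3,s4,s7,s10}.
Refine {s5,s6,s8,s11,s12} on symbol 0: members go to different blocks, giving {s5,s6,s8,s11} and {s12}.
Split {s5,s6,s8,s11} by δ(·,0) → {s5,s6,s8} and {s11}.
Refine {s0,s1,s3,s4,s7,s10} on symbol 1: members go to different blocks, giving {s0,s7,s10} and {s1,s3,s4}.
Refine {s1,s3,s4} on symbol 0: members go to different blocks, giving {s1,s4} and {s3}.
The partition is now stable with 6 blocks: {s5,s6,s8} | {s0,s7,s10} | {s12} | {s11} | {s1,s4} | {s3}.

6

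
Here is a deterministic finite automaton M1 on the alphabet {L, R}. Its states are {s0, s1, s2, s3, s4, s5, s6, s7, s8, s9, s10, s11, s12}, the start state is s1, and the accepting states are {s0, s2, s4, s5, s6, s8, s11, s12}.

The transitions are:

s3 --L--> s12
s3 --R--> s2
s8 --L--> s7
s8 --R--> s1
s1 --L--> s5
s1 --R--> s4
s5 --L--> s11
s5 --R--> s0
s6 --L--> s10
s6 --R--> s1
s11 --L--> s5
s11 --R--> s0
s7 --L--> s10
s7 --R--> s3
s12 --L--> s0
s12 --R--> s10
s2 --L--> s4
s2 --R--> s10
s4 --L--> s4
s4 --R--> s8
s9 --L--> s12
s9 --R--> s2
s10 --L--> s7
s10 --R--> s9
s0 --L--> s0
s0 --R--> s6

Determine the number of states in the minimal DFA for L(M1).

All states are reachable from the start state.
P0 = {s0,s2,s4,s5,s6,s8,s11,s12} | {s1,s3,s7,s9,s10}.
Split {s0,s2,s4,s5,s6,s8,s11,s12} by δ(·,L) → {s0,s2,s4,s5,s11,s12} and {s6,s8}.
Refine {s0,s2,s4,s5,s11,s12} on symbol R: members go to different blocks, giving {s0,s4} and {s2,s12} and {s5,s11}.
Refine {s1,s3,s7,s9,s10} on symbol L: members go to different blocks, giving {s3,s9} and {s7,s10} and {s1}.
Stable partition: {s0,s4} | {s3,s9} | {s6,s8} | {s2,s12} | {s5,s11} | {s7,s10} | {s1} — 7 equivalence classes.

7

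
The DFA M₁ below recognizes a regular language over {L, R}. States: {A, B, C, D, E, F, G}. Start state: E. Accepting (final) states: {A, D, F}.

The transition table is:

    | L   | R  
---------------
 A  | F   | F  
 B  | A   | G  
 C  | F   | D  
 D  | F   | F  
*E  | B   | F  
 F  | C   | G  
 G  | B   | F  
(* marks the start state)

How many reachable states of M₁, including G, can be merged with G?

2

All states are reachable from the start state.
Start with accepting vs non-accepting: {A,D,F} | {B,C,E,G}.
Refine {A,D,F} on symbol L: members go to different blocks, giving {A,D} and {F}.
Split {B,C,E,G} by δ(·,L) → {E,G} and {B} and {C}.
No further refinement is possible. Final partition (5 blocks): {A,D} | {E,G} | {F} | {B} | {C}.
The equivalence class containing G is {E,G}, of size 2.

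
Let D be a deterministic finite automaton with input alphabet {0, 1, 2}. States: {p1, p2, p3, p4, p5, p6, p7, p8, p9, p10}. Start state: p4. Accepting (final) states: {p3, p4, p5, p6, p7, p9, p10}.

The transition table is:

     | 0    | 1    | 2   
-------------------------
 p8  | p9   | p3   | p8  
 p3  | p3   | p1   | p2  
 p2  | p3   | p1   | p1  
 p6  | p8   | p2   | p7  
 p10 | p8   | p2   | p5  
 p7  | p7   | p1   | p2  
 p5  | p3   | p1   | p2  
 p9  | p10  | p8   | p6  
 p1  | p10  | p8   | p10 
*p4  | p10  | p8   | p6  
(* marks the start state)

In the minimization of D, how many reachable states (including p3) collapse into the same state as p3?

3

P0 = {p3,p4,p5,p6,p7,p9,p10} | {p1,p2,p8}.
Refine {p3,p4,p5,p6,p7,p9,p10} on symbol 0: members go to different blocks, giving {p3,p4,p5,p7,p9} and {p6,p10}.
On input 0, block {p3,p4,p5,p7,p9} splits into {p3,p5,p7} and {p4,p9}.
Split {p1,p2,p8} by δ(·,0) → {p1} and {p2} and {p8}.
No further refinement is possible. Final partition (6 blocks): {p3,p5,p7} | {p1} | {p6,p10} | {p4,p9} | {p2} | {p8}.
The equivalence class containing p3 is {p3,p5,p7}, of size 3.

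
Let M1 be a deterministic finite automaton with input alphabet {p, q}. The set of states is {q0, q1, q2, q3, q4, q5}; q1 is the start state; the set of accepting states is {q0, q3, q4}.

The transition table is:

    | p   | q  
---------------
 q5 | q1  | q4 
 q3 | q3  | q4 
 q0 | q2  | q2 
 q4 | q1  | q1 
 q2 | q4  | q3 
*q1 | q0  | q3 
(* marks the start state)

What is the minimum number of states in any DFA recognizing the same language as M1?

3

Reachable states from the start: {q0,q1,q2,q3,q4}. Unreachable: {q5} — drop them.
Start with accepting vs non-accepting: {q0,q3,q4} | {q1,q2}.
Refine {q0,q3,q4} on symbol p: members go to different blocks, giving {q0,q4} and {q3}.
Stable partition: {q0,q4} | {q1,q2} | {q3} — 3 equivalence classes.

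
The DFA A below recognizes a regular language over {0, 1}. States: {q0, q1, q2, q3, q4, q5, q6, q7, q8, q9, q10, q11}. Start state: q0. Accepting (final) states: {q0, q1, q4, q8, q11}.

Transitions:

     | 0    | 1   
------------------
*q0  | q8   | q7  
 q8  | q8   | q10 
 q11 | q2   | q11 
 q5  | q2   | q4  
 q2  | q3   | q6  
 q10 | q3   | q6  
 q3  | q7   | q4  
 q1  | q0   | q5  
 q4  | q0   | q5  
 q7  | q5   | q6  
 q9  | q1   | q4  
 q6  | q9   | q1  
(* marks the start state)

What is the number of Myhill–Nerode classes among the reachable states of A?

6

Reachable states from the start: {q0,q1,q2,q3,q4,q5,q6,q7,q8,q9,q10}. Unreachable: {q11} — drop them.
Start with accepting vs non-accepting: {q0,q1,q4,q8} | {q2,q3,q5,q6,q7,q9,q10}.
Split {q2,q3,q5,q6,q7,q9,q10} by δ(·,0) → {q2,q3,q5,q6,q7,q10} and {q9}.
Split {q2,q3,q5,q6,q7,q10} by δ(·,0) → {q2,q3,q5,q7,q10} and {q6}.
On input 1, block {q2,q3,q5,q7,q10} splits into {q2,q7,q10} and {q3,q5}.
Split {q0,q1,q4,q8} by δ(·,1) → {q0,q8} and {q1,q4}.
Stable partition: {q0,q8} | {q2,q7,q10} | {q9} | {q6} | {q3,q5} | {q1,q4} — 6 equivalence classes.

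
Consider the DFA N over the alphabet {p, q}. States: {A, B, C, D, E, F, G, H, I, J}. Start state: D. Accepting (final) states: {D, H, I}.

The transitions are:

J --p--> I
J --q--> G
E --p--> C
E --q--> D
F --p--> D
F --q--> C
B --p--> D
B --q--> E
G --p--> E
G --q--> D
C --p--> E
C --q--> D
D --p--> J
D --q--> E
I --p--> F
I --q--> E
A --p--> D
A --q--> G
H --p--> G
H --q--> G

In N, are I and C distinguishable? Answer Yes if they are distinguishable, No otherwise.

Reachable states from the start: {C,D,E,F,G,I,J}. Unreachable: {A,B,H} — drop them.
Initial partition by acceptance: {D,I} | {C,E,F,G,J}.
Split {C,E,F,G,J} by δ(·,p) → {C,E,G} and {F,J}.
No further refinement is possible. Final partition (3 blocks): {D,I} | {C,E,G} | {F,J}.
I and C end up in different blocks, so they are distinguishable. For instance, the string 'ε' is accepted from only I.

Yes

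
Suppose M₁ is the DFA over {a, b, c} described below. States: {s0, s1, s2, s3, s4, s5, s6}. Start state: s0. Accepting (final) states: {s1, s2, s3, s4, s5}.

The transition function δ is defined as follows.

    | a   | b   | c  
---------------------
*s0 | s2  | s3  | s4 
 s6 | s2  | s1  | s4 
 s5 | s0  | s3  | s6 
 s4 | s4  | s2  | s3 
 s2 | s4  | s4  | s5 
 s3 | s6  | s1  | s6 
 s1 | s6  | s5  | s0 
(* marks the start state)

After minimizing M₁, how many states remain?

3

All states are reachable from the start state.
Initial partition by acceptance: {s1,s2,s3,s4,s5} | {s0,s6}.
Refine {s1,s2,s3,s4,s5} on symbol a: members go to different blocks, giving {s1,s3,s5} and {s2,s4}.
Stable partition: {s1,s3,s5} | {s0,s6} | {s2,s4} — 3 equivalence classes.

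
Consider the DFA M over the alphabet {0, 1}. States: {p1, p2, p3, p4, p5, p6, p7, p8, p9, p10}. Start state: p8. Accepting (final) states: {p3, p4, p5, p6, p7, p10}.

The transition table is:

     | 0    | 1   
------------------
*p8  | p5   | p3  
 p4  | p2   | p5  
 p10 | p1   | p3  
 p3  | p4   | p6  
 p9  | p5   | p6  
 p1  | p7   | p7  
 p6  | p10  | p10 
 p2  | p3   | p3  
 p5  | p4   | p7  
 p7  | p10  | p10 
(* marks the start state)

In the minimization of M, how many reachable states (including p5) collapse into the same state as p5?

First remove the unreachable states {p9}; 9 states remain.
Start with accepting vs non-accepting: {p3,p4,p5,p6,p7,p10} | {p1,p2,p8}.
On input 0, block {p3,p4,p5,p6,p7,p10} splits into {p3,p5,p6,p7} and {p4,p10}.
On input 1, block {p3,p5,p6,p7} splits into {p3,p5} and {p6,p7}.
On input 0, block {p1,p2,p8} splits into {p2,p8} and {p1}.
On input 0, block {p4,p10} splits into {p4} and {p10}.
Stable partition: {p3,p5} | {p2,p8} | {p4} | {p6,p7} | {p1} | {p10} — 6 equivalence classes.
The equivalence class containing p5 is {p3,p5}, of size 2.

2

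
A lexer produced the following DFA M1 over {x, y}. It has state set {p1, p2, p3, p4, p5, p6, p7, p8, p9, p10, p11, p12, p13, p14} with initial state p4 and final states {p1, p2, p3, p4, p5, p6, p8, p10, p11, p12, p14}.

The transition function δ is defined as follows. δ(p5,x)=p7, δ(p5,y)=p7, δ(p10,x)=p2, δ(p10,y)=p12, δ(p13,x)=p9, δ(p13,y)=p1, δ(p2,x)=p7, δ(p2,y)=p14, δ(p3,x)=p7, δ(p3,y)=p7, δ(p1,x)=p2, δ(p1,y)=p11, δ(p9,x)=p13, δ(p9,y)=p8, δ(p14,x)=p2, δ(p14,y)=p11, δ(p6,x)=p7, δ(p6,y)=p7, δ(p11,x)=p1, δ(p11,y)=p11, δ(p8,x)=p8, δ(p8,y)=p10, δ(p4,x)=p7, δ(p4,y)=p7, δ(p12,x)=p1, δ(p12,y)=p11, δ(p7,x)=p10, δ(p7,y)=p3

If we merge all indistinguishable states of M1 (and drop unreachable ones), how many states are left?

Reachable states from the start: {p1,p2,p3,p4,p7,p10,p11,p12,p14}. Unreachable: {p5,p6,p8,p9,p13} — drop them.
P0 = {p1,p2,p3,p4,p10,p11,p12,p14} | {p7}.
On input x, block {p1,p2,p3,p4,p10,p11,p12,p14} splits into {p1,p10,p11,p12,p14} and {p2,p3,p4}.
Split {p1,p10,p11,p12,p14} by δ(·,x) → {p1,p10,p14} and {p11,p12}.
Refine {p2,p3,p4} on symbol y: members go to different blocks, giving {p3,p4} and {p2}.
Stable partition: {p1,p10,p14} | {p7} | {p3,p4} | {p11,p12} | {p2} — 5 equivalence classes.

5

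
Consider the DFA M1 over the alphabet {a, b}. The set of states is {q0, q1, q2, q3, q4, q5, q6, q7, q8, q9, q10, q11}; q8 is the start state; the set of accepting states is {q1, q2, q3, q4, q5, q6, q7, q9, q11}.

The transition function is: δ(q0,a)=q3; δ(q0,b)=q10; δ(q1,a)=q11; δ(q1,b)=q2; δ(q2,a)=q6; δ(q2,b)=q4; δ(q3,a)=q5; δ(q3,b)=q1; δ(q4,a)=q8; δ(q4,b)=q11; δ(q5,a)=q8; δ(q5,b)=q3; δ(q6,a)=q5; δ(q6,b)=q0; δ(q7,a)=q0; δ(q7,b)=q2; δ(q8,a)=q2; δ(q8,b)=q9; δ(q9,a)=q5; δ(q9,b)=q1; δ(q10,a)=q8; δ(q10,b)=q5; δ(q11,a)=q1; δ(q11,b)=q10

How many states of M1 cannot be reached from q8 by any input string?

BFS from q8 reaches {q0, q1, q2, q3, q4, q5, q6, q8, q9, q10, q11}; the 1 state(s) q7 are never visited.

1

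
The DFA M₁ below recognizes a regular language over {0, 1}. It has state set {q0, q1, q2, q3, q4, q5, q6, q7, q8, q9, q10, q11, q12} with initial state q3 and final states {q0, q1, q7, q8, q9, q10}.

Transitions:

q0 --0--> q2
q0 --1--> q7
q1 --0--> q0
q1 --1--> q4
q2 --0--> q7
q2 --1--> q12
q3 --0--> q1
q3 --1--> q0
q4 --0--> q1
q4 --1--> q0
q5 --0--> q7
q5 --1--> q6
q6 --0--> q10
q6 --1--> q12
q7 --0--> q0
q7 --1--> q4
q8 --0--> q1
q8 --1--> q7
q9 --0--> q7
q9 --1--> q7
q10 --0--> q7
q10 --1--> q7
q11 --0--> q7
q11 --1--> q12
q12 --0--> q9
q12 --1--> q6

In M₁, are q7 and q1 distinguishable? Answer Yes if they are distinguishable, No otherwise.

No

Reachable states from the start: {q0,q1,q2,q3,q4,q6,q7,q9,q10,q12}. Unreachable: {q5,q8,q11} — drop them.
Start with accepting vs non-accepting: {q0,q1,q7,q9,q10} | {q2,q3,q4,q6,q12}.
Split {q0,q1,q7,q9,q10} by δ(·,0) → {q1,q7,q9,q10} and {q0}.
On input 0, block {q1,q7,q9,q10} splits into {q1,q7} and {q9,q10}.
On input 0, block {q2,q3,q4,q6,q12} splits into {q2,q3,q4} and {q6,q12}.
Refine {q2,q3,q4} on symbol 1: members go to different blocks, giving {q3,q4} and {q2}.
The partition is now stable with 6 blocks: {q1,q7} | {q3,q4} | {q0} | {q9,q10} | {q6,q12} | {q2}.
q7 and q1 lie in the same block of the stable partition, so they are equivalent — no string distinguishes them.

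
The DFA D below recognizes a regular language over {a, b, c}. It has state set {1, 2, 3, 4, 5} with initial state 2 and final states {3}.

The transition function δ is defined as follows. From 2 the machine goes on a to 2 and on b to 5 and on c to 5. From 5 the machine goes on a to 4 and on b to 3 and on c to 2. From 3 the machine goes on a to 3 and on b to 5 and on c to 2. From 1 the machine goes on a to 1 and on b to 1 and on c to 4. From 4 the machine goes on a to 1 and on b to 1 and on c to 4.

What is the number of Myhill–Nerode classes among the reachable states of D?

All states are reachable from the start state.
Initial partition by acceptance: {3} | {1,2,4,5}.
Split {1,2,4,5} by δ(·,b) → {1,2,4} and {5}.
On input b, block {1,2,4} splits into {1,4} and {2}.
No further refinement is possible. Final partition (4 blocks): {3} | {1,4} | {5} | {2}.

4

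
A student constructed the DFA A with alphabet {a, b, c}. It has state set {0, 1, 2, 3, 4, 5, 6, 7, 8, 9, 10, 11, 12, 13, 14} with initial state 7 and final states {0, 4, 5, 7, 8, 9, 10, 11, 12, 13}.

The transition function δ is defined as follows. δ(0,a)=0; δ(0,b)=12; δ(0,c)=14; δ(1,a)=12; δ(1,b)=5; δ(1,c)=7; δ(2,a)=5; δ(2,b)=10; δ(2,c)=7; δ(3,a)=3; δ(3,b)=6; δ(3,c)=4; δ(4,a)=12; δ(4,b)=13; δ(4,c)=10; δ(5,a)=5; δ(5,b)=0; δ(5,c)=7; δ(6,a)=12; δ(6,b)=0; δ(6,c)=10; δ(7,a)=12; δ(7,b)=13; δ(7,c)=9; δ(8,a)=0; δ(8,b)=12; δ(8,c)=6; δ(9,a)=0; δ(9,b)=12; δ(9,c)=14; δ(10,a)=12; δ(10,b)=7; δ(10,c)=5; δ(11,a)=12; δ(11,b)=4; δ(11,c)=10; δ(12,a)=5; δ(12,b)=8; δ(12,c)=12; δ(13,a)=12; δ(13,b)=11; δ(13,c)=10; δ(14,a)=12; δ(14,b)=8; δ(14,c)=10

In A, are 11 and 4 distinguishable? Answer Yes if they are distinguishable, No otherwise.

First remove the unreachable states {1,2,3}; 12 states remain.
P0 = {0,4,5,7,8,9,10,11,12,13} | {6,14}.
Refine {0,4,5,7,8,9,10,11,12,13} on symbol c: members go to different blocks, giving {4,5,7,10,11,12,13} and {0,8,9}.
Split {4,5,7,10,11,12,13} by δ(·,b) → {4,7,10,11,13} and {5,12}.
On input c, block {4,7,10,11,13} splits into {4,11,13} and {7} and {10}.
Refine {5,12} on symbol c: members go to different blocks, giving {5} and {12}.
No further refinement is possible. Final partition (7 blocks): {4,11,13} | {6,14} | {0,8,9} | {5} | {7} | {10} | {12}.
11 and 4 lie in the same block of the stable partition, so they are equivalent — no string distinguishes them.

No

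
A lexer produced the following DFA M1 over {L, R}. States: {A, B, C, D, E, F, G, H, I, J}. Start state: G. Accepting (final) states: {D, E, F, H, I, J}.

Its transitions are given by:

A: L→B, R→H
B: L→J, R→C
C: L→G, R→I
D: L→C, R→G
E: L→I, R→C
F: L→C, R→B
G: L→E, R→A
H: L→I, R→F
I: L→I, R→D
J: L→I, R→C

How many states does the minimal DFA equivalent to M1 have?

Every state is reachable, so we keep all 10.
Initial partition by acceptance: {D,E,F,H,I,J} | {A,B,C,G}.
Refine {D,E,F,H,I,J} on symbol L: members go to different blocks, giving {E,H,I,J} and {D,F}.
Refine {E,H,I,J} on symbol R: members go to different blocks, giving {E,J} and {H,I}.
Split {A,B,C,G} by δ(·,L) → {A,C} and {B,G}.
Stable partition: {E,J} | {A,C} | {D,F} | {H,I} | {B,G} — 5 equivalence classes.

5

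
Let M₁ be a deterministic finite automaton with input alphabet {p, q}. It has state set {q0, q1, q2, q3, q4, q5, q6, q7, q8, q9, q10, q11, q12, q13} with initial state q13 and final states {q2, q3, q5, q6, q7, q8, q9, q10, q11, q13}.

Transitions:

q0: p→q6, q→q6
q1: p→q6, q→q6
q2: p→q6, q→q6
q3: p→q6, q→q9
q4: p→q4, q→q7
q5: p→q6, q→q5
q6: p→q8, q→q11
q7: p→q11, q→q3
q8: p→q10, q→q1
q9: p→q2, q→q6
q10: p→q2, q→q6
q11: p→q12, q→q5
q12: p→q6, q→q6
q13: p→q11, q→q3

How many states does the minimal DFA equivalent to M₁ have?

Reachable states from the start: {q1,q2,q3,q5,q6,q8,q9,q10,q11,q12,q13}. Unreachable: {q0,q4,q7} — drop them.
Initial partition by acceptance: {q2,q3,q5,q6,q8,q9,q10,q11,q13} | {q1,q12}.
On input p, block {q2,q3,q5,q6,q8,q9,q10,q11,q13} splits into {q2,q3,q5,q6,q8,q9,q10,q13} and {q11}.
Refine {q2,q3,q5,q6,q8,q9,q10,q13} on symbol p: members go to different blocks, giving {q2,q3,q5,q6,q8,q9,q10} and {q13}.
Split {q2,q3,q5,q6,q8,q9,q10} by δ(·,q) → {q2,q3,q5,q9,q10} and {q6} and {q8}.
On input p, block {q2,q3,q5,q9,q10} splits into {q2,q3,q5} and {q9,q10}.
Split {q2,q3,q5} by δ(·,q) → {q2} and {q3} and {q5}.
The partition is now stable with 9 blocks: {q2} | {q1,q12} | {q11} | {q13} | {q6} | {q8} | {q9,q10} | {q3} | {q5}.

9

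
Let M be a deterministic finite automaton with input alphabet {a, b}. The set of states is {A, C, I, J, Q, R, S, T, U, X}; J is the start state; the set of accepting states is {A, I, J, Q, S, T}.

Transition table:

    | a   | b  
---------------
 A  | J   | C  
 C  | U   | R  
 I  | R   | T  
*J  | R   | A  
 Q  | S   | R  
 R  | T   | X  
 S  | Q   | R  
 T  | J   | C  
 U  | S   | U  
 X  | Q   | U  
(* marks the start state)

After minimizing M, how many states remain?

Reachable states from the start: {A,C,J,Q,R,S,T,U,X}. Unreachable: {I} — drop them.
Initial partition by acceptance: {A,J,Q,S,T} | {C,R,U,X}.
Split {A,J,Q,S,T} by δ(·,a) → {A,Q,S,T} and {J}.
On input a, block {A,Q,S,T} splits into {A,T} and {Q,S}.
On input a, block {C,R,U,X} splits into {U,X} and {R} and {C}.
The partition is now stable with 6 blocks: {A,T} | {U,X} | {J} | {Q,S} | {R} | {C}.

6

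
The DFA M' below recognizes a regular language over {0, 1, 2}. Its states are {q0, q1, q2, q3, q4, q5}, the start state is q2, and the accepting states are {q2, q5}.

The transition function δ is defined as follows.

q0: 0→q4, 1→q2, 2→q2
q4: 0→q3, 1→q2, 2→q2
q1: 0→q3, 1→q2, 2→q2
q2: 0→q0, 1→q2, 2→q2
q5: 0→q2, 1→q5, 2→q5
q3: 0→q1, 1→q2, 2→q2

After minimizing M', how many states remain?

2

First remove the unreachable states {q5}; 5 states remain.
Start with accepting vs non-accepting: {q2} | {q0,q1,q3,q4}.
The partition is now stable with 2 blocks: {q2} | {q0,q1,q3,q4}.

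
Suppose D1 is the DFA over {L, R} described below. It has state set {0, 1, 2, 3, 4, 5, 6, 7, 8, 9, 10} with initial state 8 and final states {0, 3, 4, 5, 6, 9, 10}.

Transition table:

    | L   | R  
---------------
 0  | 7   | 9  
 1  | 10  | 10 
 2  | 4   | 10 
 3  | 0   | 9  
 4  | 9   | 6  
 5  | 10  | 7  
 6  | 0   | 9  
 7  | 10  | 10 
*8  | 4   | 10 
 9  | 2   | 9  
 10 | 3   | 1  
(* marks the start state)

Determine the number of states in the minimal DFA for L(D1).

7

Reachable states from the start: {0,1,2,3,4,6,7,8,9,10}. Unreachable: {5} — drop them.
Start with accepting vs non-accepting: {0,3,4,6,9,10} | {1,2,7,8}.
Refine {0,3,4,6,9,10} on symbol L: members go to different blocks, giving {3,4,6,10} and {0,9}.
Refine {3,4,6,10} on symbol L: members go to different blocks, giving {3,4,6} and {10}.
Split {3,4,6} by δ(·,R) → {3,6} and {4}.
Refine {1,2,7,8} on symbol L: members go to different blocks, giving {1,7} and {2,8}.
Refine {0,9} on symbol L: members go to different blocks, giving {0} and {9}.
No further refinement is possible. Final partition (7 blocks): {3,6} | {1,7} | {0} | {10} | {4} | {2,8} | {9}.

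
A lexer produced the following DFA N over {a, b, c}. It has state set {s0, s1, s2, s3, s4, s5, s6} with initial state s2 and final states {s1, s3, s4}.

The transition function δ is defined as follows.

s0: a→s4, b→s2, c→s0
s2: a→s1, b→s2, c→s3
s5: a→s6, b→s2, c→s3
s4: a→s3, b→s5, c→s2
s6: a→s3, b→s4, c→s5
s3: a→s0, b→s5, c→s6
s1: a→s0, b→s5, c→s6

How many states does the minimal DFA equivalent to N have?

6

All states are reachable from the start state.
Initial partition by acceptance: {s1,s3,s4} | {s0,s2,s5,s6}.
On input a, block {s1,s3,s4} splits into {s1,s3} and {s4}.
On input a, block {s0,s2,s5,s6} splits into {s2,s6} and {s0} and {s5}.
Refine {s2,s6} on symbol b: members go to different blocks, giving {s2} and {s6}.
No further refinement is possible. Final partition (6 blocks): {s1,s3} | {s2} | {s4} | {s0} | {s5} | {s6}.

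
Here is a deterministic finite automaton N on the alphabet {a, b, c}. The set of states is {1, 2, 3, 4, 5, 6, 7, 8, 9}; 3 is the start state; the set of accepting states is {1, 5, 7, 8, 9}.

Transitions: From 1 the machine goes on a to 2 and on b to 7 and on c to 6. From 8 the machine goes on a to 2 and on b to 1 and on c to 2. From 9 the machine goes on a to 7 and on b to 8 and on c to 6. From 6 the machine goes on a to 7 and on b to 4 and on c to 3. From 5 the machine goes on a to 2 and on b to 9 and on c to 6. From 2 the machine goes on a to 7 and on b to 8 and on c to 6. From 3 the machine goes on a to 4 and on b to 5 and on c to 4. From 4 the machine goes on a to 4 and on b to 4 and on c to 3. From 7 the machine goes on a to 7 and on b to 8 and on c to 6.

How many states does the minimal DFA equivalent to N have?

7

Every state is reachable, so we keep all 9.
Initial partition by acceptance: {1,5,7,8,9} | {2,3,4,6}.
Split {1,5,7,8,9} by δ(·,a) → {1,5,8} and {7,9}.
Split {1,5,8} by δ(·,b) → {1,5} and {8}.
Refine {2,3,4,6} on symbol a: members go to different blocks, giving {2,6} and {3,4}.
On input b, block {2,6} splits into {2} and {6}.
On input b, block {3,4} splits into {3} and {4}.
No further refinement is possible. Final partition (7 blocks): {1,5} | {2} | {7,9} | {8} | {3} | {6} | {4}.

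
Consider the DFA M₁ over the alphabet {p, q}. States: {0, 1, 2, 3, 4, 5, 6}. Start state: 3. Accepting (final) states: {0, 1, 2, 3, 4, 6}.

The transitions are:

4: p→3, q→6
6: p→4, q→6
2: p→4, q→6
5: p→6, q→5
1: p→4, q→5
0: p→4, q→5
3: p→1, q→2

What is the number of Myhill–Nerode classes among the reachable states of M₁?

5

States {0} cannot be reached from the start state, so discard them.
Start with accepting vs non-accepting: {1,2,3,4,6} | {5}.
Split {1,2,3,4,6} by δ(·,q) → {2,3,4,6} and {1}.
Split {2,3,4,6} by δ(·,p) → {2,4,6} and {3}.
On input p, block {2,4,6} splits into {2,6} and {4}.
No further refinement is possible. Final partition (5 blocks): {2,6} | {5} | {1} | {3} | {4}.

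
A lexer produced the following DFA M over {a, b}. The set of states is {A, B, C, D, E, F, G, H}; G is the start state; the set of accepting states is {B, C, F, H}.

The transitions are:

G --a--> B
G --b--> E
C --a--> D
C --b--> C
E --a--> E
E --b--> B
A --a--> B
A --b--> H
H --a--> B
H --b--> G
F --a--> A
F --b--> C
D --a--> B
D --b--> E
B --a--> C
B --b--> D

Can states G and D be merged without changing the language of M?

Yes

States {A,F,H} cannot be reached from the start state, so discard them.
Initial partition by acceptance: {B,C} | {D,E,G}.
On input a, block {B,C} splits into {B} and {C}.
Refine {D,E,G} on symbol a: members go to different blocks, giving {D,G} and {E}.
Stable partition: {B} | {D,G} | {C} | {E} — 4 equivalence classes.
G and D lie in the same block of the stable partition, so they are equivalent — no string distinguishes them.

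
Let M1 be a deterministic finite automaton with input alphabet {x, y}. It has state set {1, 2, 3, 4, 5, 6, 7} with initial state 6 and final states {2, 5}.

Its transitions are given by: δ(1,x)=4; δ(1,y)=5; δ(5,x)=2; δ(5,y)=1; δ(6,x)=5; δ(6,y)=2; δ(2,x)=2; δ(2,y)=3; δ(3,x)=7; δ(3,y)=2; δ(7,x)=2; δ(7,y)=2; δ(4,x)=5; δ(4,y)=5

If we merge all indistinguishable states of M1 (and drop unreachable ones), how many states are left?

3

Every state is reachable, so we keep all 7.
Initial partition by acceptance: {2,5} | {1,3,4,6,7}.
Split {1,3,4,6,7} by δ(·,x) → {4,6,7} and {1,3}.
Stable partition: {2,5} | {4,6,7} | {1,3} — 3 equivalence classes.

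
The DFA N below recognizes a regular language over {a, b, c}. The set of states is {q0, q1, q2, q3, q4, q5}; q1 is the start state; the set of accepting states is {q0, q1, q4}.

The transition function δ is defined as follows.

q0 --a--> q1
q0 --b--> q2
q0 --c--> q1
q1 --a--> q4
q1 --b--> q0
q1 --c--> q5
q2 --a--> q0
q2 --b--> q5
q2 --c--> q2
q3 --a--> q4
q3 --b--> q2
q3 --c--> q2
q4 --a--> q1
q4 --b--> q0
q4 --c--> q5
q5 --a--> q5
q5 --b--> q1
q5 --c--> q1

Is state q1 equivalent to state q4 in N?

States {q3} cannot be reached from the start state, so discard them.
Start with accepting vs non-accepting: {q0,q1,q4} | {q2,q5}.
Split {q0,q1,q4} by δ(·,b) → {q1,q4} and {q0}.
Refine {q2,q5} on symbol a: members go to different blocks, giving {q2} and {q5}.
The partition is now stable with 4 blocks: {q1,q4} | {q2} | {q0} | {q5}.
q1 and q4 lie in the same block of the stable partition, so they are equivalent — no string distinguishes them.

Yes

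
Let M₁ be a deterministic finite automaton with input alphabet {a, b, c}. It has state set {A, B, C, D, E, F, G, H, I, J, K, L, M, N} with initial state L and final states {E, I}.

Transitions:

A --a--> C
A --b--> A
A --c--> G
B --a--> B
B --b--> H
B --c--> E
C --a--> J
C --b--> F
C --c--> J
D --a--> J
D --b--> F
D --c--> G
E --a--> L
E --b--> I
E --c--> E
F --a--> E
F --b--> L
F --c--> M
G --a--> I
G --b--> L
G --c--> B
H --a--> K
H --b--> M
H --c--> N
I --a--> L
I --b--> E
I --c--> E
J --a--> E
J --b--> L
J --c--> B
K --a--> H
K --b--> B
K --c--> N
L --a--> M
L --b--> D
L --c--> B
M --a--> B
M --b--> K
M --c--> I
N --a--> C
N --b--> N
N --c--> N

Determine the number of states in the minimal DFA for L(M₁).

7

States {A} cannot be reached from the start state, so discard them.
P0 = {E,I} | {B,C,D,F,G,H,J,K,L,M,N}.
Refine {B,C,D,F,G,H,J,K,L,M,N} on symbol a: members go to different blocks, giving {B,C,D,H,K,L,M,N} and {F,G,J}.
Refine {B,C,D,H,K,L,M,N} on symbol a: members go to different blocks, giving {B,H,K,L,M,N} and {C,D}.
Refine {B,H,K,L,M,N} on symbol a: members go to different blocks, giving {B,H,K,L,M} and {N}.
Refine {B,H,K,L,M} on symbol b: members go to different blocks, giving {B,H,K,M} and {L}.
On input c, block {B,H,K,M} splits into {B,M} and {H,K}.
Stable partition: {E,I} | {B,M} | {F,G,J} | {C,D} | {N} | {L} | {H,K} — 7 equivalence classes.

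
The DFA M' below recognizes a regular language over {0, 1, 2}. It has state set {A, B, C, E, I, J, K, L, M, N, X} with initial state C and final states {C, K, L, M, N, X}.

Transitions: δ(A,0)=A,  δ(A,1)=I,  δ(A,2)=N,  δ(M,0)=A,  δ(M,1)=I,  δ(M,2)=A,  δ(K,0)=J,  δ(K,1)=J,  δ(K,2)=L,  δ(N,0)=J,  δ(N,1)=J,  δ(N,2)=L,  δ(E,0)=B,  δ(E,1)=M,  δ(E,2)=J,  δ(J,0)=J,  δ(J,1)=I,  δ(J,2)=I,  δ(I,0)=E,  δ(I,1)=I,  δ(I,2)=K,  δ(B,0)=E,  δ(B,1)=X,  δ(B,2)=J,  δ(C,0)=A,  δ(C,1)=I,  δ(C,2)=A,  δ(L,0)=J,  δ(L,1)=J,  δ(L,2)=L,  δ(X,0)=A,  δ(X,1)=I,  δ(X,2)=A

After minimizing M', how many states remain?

6

Every state is reachable, so we keep all 11.
Initial partition by acceptance: {C,K,L,M,N,X} | {A,B,E,I,J}.
Split {C,K,L,M,N,X} by δ(·,2) → {C,M,X} and {K,L,N}.
Split {A,B,E,I,J} by δ(·,1) → {A,I,J} and {B,E}.
On input 0, block {A,I,J} splits into {A,J} and {I}.
Refine {A,J} on symbol 2: members go to different blocks, giving {J} and {A}.
Stable partition: {C,M,X} | {J} | {K,L,N} | {B,E} | {I} | {A} — 6 equivalence classes.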